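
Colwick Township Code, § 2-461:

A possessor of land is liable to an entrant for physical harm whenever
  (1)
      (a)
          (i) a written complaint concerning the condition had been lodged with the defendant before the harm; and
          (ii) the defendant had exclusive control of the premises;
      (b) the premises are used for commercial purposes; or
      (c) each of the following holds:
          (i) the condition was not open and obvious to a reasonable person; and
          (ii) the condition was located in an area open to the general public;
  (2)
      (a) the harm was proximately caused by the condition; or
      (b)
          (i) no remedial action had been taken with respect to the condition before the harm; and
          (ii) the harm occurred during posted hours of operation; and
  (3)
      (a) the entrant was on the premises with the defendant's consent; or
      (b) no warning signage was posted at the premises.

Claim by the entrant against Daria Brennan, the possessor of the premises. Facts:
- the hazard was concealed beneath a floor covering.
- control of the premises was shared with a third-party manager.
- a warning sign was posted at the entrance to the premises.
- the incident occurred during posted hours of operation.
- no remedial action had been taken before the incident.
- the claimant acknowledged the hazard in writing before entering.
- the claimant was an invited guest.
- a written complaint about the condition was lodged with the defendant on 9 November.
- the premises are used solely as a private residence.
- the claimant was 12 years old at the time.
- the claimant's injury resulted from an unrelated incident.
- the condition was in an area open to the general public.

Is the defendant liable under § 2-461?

(i) complaint lodged — satisfied.
(ii) exclusive control — not met.
So (a) is not satisfied (T AND F).
(b) commercial use — not satisfied.
(i) not open/obvious — met.
(ii) public area — holds.
(c): T AND T → true.
(1): F OR F OR T → true.
(a) proximate cause — not met.
(i) no remedial action — satisfied.
(ii) during posted hours — satisfied.
(b) = T AND T = true.
(2): F OR T → true.
(a) consent to enter — satisfied.
(b) no signage posted — not met.
(3): T OR F → true.
So Overall is satisfied (T AND T AND T).

Yes — liable.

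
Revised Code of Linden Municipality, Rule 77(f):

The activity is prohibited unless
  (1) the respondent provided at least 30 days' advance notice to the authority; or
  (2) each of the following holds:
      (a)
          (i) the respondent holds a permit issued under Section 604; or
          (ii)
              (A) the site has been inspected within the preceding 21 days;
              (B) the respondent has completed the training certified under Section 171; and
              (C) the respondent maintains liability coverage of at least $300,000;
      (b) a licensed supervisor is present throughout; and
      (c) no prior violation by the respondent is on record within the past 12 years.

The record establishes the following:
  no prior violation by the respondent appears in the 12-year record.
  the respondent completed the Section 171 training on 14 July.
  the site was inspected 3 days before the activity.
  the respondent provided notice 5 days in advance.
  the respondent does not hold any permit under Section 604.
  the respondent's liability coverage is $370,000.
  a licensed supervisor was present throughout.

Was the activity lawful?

(1) ≥30 days' notice — fails.
(i) holds permit — fails.
(A) site inspected — satisfied.
(B) training certified — met.
(C) coverage ≥ $300,000 — met.
(ii): T AND T AND T → true.
So (a) is satisfied (F OR T).
(b) supervisor present — met.
(c) no prior violation — holds.
So (2) is satisfied (T AND T AND T).
Overall: F OR T → true.

Yes — lawful.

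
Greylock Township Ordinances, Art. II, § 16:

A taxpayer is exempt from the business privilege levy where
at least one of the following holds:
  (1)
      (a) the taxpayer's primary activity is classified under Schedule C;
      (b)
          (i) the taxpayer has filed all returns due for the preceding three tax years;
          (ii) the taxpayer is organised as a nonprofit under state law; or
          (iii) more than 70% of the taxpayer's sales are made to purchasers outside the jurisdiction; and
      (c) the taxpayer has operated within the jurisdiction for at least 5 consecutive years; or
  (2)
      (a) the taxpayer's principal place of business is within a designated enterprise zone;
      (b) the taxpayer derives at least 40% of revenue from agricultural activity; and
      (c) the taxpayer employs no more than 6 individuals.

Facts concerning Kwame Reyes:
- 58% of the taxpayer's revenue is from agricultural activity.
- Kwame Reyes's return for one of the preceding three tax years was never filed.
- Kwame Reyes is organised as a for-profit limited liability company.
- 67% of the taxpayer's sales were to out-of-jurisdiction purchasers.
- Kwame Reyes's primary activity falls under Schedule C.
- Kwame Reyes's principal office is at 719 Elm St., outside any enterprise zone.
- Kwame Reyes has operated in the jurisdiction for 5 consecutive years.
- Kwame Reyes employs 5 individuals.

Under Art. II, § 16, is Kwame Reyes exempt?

No — not exempt.

(a) Schedule C activity — met.
(i) returns current — not met.
(ii) nonprofit — not satisfied.
(iii) >70% out-of-jur. sales — fails.
(b): F OR F OR F → false.
(c) ≥ 5 yrs in jurisdiction — satisfied.
(1) = T AND F AND T = false.
(a) in enterprise zone — not satisfied.
(b) ≥40% agricultural — holds.
(c) ≤ 6 employees — met.
(2) = F AND T AND T = false.
Overall = F OR F = false.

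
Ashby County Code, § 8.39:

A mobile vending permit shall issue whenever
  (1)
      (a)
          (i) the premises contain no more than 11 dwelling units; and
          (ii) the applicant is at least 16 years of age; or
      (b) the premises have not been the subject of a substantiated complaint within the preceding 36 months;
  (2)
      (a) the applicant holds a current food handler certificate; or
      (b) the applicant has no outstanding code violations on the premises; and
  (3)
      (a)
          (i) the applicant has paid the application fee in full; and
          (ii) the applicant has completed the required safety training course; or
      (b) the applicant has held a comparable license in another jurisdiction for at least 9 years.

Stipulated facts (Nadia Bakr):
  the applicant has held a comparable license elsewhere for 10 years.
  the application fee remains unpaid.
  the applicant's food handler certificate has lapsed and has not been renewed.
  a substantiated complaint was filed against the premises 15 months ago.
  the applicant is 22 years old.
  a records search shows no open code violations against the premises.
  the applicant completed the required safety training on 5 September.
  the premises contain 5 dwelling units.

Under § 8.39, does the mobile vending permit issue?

(i) ≤ 11 units — holds.
(ii) age ≥ 16 — holds.
So (a) is satisfied (T AND T).
(b) no complaint in 36 mo. — fails.
(1): T OR F → true.
(a) food handler cert. — not met.
(b) no code violations — met.
So (2) is satisfied (F OR T).
(i) fee paid — not met.
(ii) safety training — holds.
(a) = F AND T = false.
(b) prior license ≥ 9 yr — met.
(3): F OR T → true.
So Overall is satisfied (T AND T AND T).

Yes — granted.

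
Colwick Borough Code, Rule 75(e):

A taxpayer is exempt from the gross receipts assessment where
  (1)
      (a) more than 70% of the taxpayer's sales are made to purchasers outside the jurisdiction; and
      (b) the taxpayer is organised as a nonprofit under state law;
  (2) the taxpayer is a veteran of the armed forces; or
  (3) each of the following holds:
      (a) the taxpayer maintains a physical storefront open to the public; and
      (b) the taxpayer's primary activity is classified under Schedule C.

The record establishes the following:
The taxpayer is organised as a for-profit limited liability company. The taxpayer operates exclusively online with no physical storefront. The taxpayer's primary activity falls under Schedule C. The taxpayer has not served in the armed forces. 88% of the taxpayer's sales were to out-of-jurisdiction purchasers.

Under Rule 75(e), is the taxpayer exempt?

No — not exempt.

(a) >70% out-of-jur. sales — met.
(b) nonprofit — not satisfied.
(1): T AND F → false.
(2) veteran — fails.
(a) has storefront — not satisfied.
(b) Schedule C activity — holds.
So (3) is not satisfied (F AND T).
Overall = F OR F OR F = false.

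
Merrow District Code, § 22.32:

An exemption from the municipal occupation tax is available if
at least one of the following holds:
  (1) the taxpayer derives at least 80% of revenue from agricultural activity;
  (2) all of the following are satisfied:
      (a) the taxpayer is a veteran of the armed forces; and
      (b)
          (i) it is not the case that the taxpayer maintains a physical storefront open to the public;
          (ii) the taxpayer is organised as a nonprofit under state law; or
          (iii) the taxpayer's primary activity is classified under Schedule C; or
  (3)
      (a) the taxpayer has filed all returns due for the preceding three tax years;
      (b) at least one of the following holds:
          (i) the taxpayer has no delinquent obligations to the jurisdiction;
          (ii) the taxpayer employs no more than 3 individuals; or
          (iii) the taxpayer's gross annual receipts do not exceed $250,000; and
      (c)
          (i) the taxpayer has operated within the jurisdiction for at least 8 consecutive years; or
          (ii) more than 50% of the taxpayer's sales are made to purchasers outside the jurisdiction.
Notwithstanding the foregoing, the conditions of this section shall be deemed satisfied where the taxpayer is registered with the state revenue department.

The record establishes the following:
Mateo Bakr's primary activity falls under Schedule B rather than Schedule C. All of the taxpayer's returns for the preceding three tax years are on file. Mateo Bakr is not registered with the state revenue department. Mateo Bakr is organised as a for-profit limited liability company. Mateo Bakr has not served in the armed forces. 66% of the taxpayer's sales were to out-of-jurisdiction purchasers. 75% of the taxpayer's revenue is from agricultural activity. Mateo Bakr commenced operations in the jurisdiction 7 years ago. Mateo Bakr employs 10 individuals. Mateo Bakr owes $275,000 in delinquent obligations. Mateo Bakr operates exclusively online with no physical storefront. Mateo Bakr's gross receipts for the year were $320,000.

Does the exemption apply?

No — not exempt.

(1) ≥80% agricultural — not satisfied.
(a) veteran — not satisfied.
(i) not (has storefront) — met.
(ii) nonprofit — fails.
(iii) Schedule C activity — not satisfied.
So (b) is satisfied (T OR F OR F).
(2) = F AND T = false.
(a) returns current — satisfied.
(i) no delinquency — not satisfied.
(ii) ≤ 3 employees — fails.
(iii) receipts ≤ $250,000 — fails.
(b): F OR F OR F → false.
(i) ≥ 8 yrs in jurisdiction — not met.
(ii) >50% out-of-jur. sales — holds.
(c) = F OR T = true.
(3) = T AND F AND T = false.
So Overall is not satisfied (F OR F OR F).
Exception (state-registered) — not satisfied.
Result: main false OR exception false → false.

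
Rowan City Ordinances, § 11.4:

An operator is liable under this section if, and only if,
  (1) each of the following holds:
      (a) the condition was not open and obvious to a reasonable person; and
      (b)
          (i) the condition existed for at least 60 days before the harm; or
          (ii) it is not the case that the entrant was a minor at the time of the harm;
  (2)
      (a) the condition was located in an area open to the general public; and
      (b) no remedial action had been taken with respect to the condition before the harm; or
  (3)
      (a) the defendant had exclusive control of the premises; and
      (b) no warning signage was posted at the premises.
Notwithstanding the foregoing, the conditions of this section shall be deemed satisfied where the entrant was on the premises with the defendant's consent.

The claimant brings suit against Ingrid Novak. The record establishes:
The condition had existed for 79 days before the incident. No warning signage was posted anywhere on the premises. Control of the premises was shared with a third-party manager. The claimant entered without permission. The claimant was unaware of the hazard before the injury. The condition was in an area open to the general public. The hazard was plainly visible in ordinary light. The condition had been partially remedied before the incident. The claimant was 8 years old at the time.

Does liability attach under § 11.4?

No — not liable.

(a) not open/obvious — not met.
(i) condition ≥60 days old — satisfied.
(ii) not (entrant a minor) — not satisfied.
So (b) is satisfied (T OR F).
So (1) is not satisfied (F AND T).
(a) public area — met.
(b) no remedial action — not satisfied.
(2): T AND F → false.
(a) exclusive control — not satisfied.
(b) no signage posted — satisfied.
(3) = F AND T = false.
Overall = F OR F OR F = false.
Exception (consent to enter) — not satisfied.
Result: main false OR exception false → false.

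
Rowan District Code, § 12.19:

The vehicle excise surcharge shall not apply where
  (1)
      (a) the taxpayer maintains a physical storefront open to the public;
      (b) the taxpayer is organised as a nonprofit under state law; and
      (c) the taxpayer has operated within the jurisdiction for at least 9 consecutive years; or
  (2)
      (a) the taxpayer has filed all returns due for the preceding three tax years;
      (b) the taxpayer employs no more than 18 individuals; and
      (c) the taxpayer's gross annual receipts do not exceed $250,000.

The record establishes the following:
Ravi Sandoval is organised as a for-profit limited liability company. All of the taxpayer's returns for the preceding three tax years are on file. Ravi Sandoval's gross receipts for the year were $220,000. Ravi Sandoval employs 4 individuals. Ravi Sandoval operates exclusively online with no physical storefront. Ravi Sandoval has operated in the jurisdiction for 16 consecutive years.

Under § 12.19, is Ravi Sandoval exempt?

(a) has storefront — not satisfied.
(b) nonprofit — not satisfied.
(c) ≥ 9 yrs in jurisdiction — met.
(1): F AND F AND T → false.
(a) returns current — holds.
(b) ≤ 18 employees — satisfied.
(c) receipts ≤ $250,000 — met.
So (2) is satisfied (T AND T AND T).
Overall: F OR T → true.

Yes — exempt.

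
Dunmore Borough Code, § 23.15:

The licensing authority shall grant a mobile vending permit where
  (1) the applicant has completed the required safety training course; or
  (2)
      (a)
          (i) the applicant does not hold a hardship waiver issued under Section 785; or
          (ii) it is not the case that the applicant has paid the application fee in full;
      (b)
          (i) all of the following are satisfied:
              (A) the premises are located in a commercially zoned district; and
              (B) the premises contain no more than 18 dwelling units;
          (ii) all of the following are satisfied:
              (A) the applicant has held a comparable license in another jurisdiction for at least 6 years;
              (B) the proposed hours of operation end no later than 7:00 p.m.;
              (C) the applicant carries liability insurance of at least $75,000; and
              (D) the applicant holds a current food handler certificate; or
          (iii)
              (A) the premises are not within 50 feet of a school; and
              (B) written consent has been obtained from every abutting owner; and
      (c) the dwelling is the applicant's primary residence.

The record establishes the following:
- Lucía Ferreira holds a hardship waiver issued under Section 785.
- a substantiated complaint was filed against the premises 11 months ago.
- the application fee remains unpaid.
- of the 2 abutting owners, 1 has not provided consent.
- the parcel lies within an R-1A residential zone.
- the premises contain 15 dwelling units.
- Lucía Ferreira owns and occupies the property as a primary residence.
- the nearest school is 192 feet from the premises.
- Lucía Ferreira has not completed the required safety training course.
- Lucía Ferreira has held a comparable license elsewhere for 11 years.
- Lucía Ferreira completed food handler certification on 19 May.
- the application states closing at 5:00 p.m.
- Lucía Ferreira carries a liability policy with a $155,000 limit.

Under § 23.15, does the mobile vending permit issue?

(1) safety training — fails.
(i) not (hardship waiver) — not satisfied.
(ii) not (fee paid) — met.
(a) = F OR T = true.
(A) commercially zoned — fails.
(B) ≤ 18 units — met.
(i): F AND T → false.
(A) prior license ≥ 6 yr — satisfied.
(B) closes by 7 p.m. — holds.
(C) insurance ≥ $75,000 — satisfied.
(D) food handler cert. — satisfied.
(ii) = T AND T AND T AND T = true.
(A) ≥50 ft from school — satisfied.
(B) all abutters consent — not satisfied.
(iii) = T AND F = false.
(b) = F OR T OR F = true.
(c) primary residence — satisfied.
(2) = T AND T AND T = true.
So Overall is satisfied (F OR T).

Yes — granted.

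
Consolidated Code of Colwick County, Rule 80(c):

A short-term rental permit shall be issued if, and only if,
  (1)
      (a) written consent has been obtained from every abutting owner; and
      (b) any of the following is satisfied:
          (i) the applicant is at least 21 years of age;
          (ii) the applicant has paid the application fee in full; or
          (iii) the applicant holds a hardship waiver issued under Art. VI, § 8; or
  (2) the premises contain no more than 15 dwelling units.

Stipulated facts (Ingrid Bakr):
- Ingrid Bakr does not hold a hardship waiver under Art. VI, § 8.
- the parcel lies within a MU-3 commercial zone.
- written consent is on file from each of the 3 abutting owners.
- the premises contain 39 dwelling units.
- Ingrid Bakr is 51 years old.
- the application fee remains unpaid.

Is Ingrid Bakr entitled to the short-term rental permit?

(a) all abutters consent — satisfied.
(i) age ≥ 21 — holds.
(ii) fee paid — not satisfied.
(iii) hardship waiver — not met.
So (b) is satisfied (T OR F OR F).
So (1) is satisfied (T AND T).
(2) ≤ 15 units — fails.
So Overall is satisfied (T OR F).

Yes — granted.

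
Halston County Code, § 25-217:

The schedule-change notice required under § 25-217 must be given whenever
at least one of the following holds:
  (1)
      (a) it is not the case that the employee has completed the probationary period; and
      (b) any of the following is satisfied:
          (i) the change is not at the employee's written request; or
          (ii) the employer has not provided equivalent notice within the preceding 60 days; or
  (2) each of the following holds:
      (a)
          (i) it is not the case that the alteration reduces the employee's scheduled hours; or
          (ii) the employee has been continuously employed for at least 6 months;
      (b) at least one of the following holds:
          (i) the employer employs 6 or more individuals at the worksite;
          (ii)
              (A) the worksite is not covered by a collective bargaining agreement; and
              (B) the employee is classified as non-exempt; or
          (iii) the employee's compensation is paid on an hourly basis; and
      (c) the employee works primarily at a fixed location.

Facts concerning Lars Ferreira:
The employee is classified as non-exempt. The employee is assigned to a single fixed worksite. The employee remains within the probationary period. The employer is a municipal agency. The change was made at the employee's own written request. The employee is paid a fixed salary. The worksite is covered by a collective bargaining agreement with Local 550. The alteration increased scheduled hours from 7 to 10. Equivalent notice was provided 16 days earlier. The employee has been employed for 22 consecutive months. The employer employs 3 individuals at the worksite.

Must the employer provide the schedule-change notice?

(a) not (past probation) — holds.
(i) not employee-requested — not met.
(ii) no recent notice — not met.
(b): F OR F → false.
(1) = T AND F = false.
(i) not (hours reduced) — satisfied.
(ii) tenure ≥ 6 mo. — holds.
(a) = T OR T = true.
(i) ≥ 6 at site — fails.
(A) no CBA — fails.
(B) non-exempt — holds.
(ii): F AND T → false.
(iii) hourly-paid — not met.
(b) = F OR F OR F = false.
(c) fixed location — satisfied.
(2): T AND F AND T → false.
So Overall is not satisfied (F OR F).

No — not required.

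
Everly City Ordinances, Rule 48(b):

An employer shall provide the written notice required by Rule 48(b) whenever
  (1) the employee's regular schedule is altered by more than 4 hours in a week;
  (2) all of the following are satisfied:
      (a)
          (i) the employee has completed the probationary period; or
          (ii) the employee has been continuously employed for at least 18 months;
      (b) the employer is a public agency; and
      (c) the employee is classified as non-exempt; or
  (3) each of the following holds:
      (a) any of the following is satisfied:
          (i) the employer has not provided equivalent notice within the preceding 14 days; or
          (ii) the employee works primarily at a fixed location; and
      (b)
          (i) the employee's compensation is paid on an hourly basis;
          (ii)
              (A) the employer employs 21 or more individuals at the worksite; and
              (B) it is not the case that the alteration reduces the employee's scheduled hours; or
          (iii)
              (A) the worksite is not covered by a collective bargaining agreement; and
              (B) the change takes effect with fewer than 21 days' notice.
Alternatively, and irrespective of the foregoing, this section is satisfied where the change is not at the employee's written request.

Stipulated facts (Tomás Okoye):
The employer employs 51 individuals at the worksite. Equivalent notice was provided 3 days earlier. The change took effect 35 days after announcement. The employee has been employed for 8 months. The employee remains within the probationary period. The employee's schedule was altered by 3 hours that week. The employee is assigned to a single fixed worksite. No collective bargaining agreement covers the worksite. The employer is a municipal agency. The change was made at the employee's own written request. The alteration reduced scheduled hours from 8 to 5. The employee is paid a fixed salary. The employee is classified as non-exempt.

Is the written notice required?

No — not required.

(1) schedule shift > 4h — fails.
(i) past probation — not met.
(ii) tenure ≥ 18 mo. — not satisfied.
So (a) is not satisfied (F OR F).
(b) public agency — holds.
(c) non-exempt — satisfied.
(2): F AND T AND T → false.
(i) no recent notice — fails.
(ii) fixed location — satisfied.
(a): F OR T → true.
(i) hourly-paid — not satisfied.
(A) ≥ 21 at site — holds.
(B) not (hours reduced) — not satisfied.
So (ii) is not satisfied (T AND F).
(A) no CBA — holds.
(B) < 21 days' notice — fails.
(iii): T AND F → false.
(b): F OR F OR F → false.
(3) = T AND F = false.
So Overall is not satisfied (F OR F OR F).
Exception (not employee-requested) — not satisfied.
Result: main false OR exception false → false.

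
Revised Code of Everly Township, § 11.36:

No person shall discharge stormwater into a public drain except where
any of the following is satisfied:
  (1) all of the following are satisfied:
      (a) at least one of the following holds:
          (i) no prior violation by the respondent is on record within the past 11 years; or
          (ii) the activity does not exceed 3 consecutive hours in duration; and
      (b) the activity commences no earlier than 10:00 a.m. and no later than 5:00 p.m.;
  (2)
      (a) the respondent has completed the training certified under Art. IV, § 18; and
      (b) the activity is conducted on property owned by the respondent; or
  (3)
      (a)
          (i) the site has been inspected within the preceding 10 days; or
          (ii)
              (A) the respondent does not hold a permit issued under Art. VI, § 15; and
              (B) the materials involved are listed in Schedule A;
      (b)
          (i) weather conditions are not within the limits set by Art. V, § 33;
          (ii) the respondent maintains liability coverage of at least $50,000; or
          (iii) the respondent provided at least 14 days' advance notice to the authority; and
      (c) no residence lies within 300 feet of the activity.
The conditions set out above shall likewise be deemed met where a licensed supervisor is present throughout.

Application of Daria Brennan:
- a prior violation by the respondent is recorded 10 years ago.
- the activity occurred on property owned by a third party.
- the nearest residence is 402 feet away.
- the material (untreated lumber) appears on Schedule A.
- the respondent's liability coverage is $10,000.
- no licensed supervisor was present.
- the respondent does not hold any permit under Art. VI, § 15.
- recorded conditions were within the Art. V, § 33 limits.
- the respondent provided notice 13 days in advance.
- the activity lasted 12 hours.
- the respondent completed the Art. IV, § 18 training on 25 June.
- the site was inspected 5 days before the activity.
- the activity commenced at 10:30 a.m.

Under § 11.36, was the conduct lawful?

No — unlawful.

(i) no prior violation — not met.
(ii) ≤ 3 hrs duration — fails.
So (a) is not satisfied (F OR F).
(b) start within hours — met.
(1): F AND T → false.
(a) training certified — holds.
(b) own property — not met.
(2): T AND F → false.
(i) site inspected — satisfied.
(A) not (holds permit) — met.
(B) Schedule A material — holds.
(ii): T AND T → true.
So (a) is satisfied (T OR T).
(i) not (weather ok) — fails.
(ii) coverage ≥ $50,000 — not met.
(iii) ≥14 days' notice — not met.
(b): F OR F OR F → false.
(c) no residence in 300 ft — satisfied.
(3): T AND F AND T → false.
Overall: F OR F OR F → false.
Exception (supervisor present) — not satisfied.
Result: main false OR exception false → false.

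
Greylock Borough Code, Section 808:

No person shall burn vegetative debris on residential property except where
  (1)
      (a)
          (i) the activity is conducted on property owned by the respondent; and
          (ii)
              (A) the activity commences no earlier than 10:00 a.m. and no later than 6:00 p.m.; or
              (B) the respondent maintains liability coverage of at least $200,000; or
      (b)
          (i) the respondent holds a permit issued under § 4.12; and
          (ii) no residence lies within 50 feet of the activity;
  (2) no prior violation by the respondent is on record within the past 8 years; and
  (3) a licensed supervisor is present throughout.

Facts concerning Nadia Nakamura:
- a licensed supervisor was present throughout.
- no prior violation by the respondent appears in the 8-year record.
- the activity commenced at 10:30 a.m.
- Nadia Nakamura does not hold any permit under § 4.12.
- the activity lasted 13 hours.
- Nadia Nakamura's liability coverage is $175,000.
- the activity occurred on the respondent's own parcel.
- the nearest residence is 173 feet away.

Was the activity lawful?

Yes — lawful.

(i) own property — met.
(A) start within hours — satisfied.
(B) coverage ≥ $200,000 — fails.
So (ii) is satisfied (T OR F).
So (a) is satisfied (T AND T).
(i) holds permit — not satisfied.
(ii) no residence in 50 ft — satisfied.
So (b) is not satisfied (F AND T).
(1): T OR F → true.
(2) no prior violation — satisfied.
(3) supervisor present — met.
So Overall is satisfied (T AND T AND T).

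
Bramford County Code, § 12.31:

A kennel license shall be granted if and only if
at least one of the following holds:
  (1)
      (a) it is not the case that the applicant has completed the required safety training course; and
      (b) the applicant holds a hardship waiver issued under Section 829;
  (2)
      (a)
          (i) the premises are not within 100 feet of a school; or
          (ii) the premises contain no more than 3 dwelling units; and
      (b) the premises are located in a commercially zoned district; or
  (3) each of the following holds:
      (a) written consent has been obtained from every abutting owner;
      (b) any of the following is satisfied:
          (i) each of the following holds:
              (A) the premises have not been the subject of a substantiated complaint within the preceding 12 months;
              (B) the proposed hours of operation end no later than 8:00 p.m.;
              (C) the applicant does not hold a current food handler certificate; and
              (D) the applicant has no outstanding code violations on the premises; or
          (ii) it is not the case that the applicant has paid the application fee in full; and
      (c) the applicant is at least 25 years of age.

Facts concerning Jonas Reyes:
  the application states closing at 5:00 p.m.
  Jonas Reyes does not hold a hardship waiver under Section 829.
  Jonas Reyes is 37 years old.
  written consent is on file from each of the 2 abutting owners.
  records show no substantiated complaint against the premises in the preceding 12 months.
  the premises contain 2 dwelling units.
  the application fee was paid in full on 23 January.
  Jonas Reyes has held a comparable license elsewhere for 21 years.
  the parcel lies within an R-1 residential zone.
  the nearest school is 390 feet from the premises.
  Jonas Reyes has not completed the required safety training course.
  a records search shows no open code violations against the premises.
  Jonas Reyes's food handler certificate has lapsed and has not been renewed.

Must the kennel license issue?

Yes — granted.

(a) not (safety training) — satisfied.
(b) hardship waiver — not met.
So (1) is not satisfied (T AND F).
(i) ≥100 ft from school — holds.
(ii) ≤ 3 units — holds.
(a): T OR T → true.
(b) commercially zoned — not met.
(2) = T AND F = false.
(a) all abutters consent — met.
(A) no complaint in 12 mo. — satisfied.
(B) closes by 8 p.m. — met.
(C) not (food handler cert.) — holds.
(D) no code violations — met.
(i): T AND T AND T AND T → true.
(ii) not (fee paid) — not met.
(b): T OR F → true.
(c) age ≥ 25 — satisfied.
So (3) is satisfied (T AND T AND T).
Overall = F OR F OR T = true.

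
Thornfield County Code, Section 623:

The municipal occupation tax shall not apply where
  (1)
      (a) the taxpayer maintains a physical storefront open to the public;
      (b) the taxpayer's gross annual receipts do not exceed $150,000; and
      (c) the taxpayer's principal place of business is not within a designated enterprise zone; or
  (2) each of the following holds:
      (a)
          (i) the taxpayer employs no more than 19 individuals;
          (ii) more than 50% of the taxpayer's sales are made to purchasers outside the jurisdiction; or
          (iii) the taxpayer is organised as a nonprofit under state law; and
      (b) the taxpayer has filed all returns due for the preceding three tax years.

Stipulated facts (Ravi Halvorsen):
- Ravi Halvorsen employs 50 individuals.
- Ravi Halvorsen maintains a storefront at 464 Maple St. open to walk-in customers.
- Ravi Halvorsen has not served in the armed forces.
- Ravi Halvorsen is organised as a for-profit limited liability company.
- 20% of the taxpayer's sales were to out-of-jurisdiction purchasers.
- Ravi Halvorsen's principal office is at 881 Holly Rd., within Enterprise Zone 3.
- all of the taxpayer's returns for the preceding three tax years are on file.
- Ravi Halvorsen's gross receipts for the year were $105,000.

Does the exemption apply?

No — not exempt.

(a) has storefront — holds.
(b) receipts ≤ $150,000 — met.
(c) not (in enterprise zone) — not met.
(1) = T AND T AND F = false.
(i) ≤ 19 employees — not met.
(ii) >50% out-of-jur. sales — not met.
(iii) nonprofit — not satisfied.
(a) = F OR F OR F = false.
(b) returns current — met.
So (2) is not satisfied (F AND T).
Overall = F OR F = false.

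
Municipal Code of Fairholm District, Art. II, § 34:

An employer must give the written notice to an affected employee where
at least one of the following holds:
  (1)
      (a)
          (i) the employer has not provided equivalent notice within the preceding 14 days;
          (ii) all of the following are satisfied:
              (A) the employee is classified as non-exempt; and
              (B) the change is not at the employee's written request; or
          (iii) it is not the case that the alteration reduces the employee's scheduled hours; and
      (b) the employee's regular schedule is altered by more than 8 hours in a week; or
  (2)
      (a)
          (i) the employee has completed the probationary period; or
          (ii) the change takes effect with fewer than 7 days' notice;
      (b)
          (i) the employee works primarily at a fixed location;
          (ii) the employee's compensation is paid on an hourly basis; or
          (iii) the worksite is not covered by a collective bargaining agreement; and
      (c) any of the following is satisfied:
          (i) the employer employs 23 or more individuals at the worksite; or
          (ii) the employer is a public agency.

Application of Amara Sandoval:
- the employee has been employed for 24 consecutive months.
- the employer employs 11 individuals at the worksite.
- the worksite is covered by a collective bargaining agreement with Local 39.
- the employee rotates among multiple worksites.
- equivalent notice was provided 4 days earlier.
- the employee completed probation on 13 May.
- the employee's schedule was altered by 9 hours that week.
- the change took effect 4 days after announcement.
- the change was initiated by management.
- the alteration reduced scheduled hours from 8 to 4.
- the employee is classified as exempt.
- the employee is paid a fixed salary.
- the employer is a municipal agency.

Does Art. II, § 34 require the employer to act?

No — not required.

(i) no recent notice — not met.
(A) non-exempt — fails.
(B) not employee-requested — met.
So (ii) is not satisfied (F AND T).
(iii) not (hours reduced) — not met.
(a) = F OR F OR F = false.
(b) schedule shift > 8h — holds.
(1) = F AND T = false.
(i) past probation — met.
(ii) < 7 days' notice — met.
(a) = T OR T = true.
(i) fixed location — not met.
(ii) hourly-paid — not met.
(iii) no CBA — not met.
(b): F OR F OR F → false.
(i) ≥ 23 at site — fails.
(ii) public agency — holds.
(c): F OR T → true.
(2): T AND F AND T → false.
Overall = F OR F = false.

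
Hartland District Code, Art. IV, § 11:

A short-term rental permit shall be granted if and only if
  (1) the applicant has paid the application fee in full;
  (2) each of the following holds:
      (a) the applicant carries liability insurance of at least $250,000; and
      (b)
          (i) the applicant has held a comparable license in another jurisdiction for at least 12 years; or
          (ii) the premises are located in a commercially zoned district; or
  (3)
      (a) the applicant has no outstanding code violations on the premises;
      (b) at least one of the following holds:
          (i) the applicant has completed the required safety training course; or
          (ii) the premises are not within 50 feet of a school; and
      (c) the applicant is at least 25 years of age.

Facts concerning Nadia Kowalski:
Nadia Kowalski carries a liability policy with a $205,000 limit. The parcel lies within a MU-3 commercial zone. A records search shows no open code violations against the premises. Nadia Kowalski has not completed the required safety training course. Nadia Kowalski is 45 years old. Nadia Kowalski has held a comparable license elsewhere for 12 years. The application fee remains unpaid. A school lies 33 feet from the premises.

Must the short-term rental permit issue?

No — denied.

(1) fee paid — not satisfied.
(a) insurance ≥ $250,000 — not met.
(i) prior license ≥ 12 yr — holds.
(ii) commercially zoned — satisfied.
(b) = T OR T = true.
(2): F AND T → false.
(a) no code violations — satisfied.
(i) safety training — not met.
(ii) ≥50 ft from school — not met.
(b): F OR F → false.
(c) age ≥ 25 — holds.
So (3) is not satisfied (T AND F AND T).
So Overall is not satisfied (F OR F OR F).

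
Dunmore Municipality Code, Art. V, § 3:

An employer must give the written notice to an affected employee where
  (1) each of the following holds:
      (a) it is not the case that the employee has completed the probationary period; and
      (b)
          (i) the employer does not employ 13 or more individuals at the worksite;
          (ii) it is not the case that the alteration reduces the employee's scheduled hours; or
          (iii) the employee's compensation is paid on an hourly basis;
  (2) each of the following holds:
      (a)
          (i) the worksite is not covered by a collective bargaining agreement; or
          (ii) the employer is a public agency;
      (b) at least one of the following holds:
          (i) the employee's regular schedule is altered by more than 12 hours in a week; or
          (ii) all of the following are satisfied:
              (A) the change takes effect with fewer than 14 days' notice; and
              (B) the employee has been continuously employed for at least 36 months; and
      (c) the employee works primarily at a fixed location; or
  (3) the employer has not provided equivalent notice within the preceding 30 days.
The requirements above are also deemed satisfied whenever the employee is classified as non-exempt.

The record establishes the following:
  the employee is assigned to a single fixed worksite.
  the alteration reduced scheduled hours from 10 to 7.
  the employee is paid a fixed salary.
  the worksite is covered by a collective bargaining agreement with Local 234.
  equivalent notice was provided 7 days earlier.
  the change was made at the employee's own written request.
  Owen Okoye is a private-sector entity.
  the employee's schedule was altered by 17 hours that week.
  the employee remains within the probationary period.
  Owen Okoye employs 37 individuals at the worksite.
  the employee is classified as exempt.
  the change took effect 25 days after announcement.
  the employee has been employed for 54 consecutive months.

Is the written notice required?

No — not required.

(a) not (past probation) — met.
(i) not (≥ 13 at site) — not satisfied.
(ii) not (hours reduced) — fails.
(iii) hourly-paid — not satisfied.
(b) = F OR F OR F = false.
(1): T AND F → false.
(i) no CBA — fails.
(ii) public agency — not met.
So (a) is not satisfied (F OR F).
(i) schedule shift > 12h — satisfied.
(A) < 14 days' notice — fails.
(B) tenure ≥ 36 mo. — satisfied.
So (ii) is not satisfied (F AND T).
(b): T OR F → true.
(c) fixed location — holds.
(2) = F AND T AND T = false.
(3) no recent notice — not met.
So Overall is not satisfied (F OR F OR F).
Exception (non-exempt) — not satisfied.
Result: main false OR exception false → false.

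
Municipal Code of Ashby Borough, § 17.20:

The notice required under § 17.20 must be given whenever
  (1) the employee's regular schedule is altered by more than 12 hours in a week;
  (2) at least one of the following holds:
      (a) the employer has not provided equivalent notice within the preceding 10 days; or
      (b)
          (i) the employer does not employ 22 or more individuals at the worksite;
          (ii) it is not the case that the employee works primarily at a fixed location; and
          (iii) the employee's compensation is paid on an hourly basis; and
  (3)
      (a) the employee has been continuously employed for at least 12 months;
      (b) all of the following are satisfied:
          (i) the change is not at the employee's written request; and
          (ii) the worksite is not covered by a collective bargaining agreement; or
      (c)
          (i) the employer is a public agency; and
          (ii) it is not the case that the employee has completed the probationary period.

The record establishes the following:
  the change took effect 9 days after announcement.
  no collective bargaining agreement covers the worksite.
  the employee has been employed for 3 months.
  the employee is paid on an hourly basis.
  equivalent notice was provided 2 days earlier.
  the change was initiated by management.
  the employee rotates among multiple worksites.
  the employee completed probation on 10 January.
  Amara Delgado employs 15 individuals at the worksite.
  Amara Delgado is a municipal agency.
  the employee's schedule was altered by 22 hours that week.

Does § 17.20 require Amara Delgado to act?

(1) schedule shift > 12h — holds.
(a) no recent notice — fails.
(i) not (≥ 22 at site) — met.
(ii) not (fixed location) — holds.
(iii) hourly-paid — met.
(b) = T AND T AND T = true.
(2): F OR T → true.
(a) tenure ≥ 12 mo. — not satisfied.
(i) not employee-requested — met.
(ii) no CBA — holds.
So (b) is satisfied (T AND T).
(i) public agency — met.
(ii) not (past probation) — fails.
(c) = T AND F = false.
(3): F OR T OR F → true.
Overall = T AND T AND T = true.

Yes — required.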